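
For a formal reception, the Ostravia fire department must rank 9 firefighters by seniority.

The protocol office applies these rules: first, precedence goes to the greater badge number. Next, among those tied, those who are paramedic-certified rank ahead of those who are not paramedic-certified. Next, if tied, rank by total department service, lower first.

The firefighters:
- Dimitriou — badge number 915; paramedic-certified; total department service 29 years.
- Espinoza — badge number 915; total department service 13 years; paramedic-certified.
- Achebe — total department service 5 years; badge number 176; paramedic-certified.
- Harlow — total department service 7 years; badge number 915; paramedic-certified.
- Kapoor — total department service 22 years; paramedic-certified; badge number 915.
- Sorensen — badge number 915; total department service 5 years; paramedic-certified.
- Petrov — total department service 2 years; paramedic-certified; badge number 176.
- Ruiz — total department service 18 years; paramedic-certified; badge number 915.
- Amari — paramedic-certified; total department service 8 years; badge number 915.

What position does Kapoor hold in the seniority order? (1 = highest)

By badge number (higher first): Sorensen, Harlow, Amari, Espinoza, Ruiz, Kapoor and Dimitriou (each 915); then Petrov and Achebe (both 176).
Sorensen, Harlow, Amari, Espinoza, Ruiz, Kapoor and Dimitriou are each paramedic-certified, so the next rule applies.
Among Sorensen, Harlow, Amari, Espinoza, Ruiz, Kapoor and Dimitriou, by total department service (lower first): Sorensen (5 years) before Harlow (7 years) before Amari (8 years) before Espinoza (13 years) before Ruiz (18 years) before Kapoor (22 years) before Dimitriou (29 years).
Petrov and Achebe are each paramedic-certified, so the next rule applies.
Among Petrov and Achebe, by total department service (lower first): Petrov (2 years) before Achebe (5 years).
Order: Sorensen, Harlow, Amari, Espinoza, Ruiz, Kapoor, Dimitriou, Petrov, Achebe. So position 6.

6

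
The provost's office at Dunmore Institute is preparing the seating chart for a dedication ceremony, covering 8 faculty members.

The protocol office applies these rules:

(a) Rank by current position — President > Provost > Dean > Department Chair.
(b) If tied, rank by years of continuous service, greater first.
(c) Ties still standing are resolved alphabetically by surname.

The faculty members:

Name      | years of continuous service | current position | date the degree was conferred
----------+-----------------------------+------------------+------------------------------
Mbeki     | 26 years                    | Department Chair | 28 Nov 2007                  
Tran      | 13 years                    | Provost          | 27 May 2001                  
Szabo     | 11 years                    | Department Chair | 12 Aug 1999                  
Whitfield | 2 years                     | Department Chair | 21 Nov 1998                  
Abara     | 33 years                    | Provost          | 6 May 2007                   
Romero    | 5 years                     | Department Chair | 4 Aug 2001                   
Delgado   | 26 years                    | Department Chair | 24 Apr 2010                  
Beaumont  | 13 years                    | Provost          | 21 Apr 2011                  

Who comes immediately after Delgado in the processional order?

By current position: Abara, Beaumont and Tran (Provost); then Delgado, Mbeki, Szabo, Romero and Whitfield (Department Chair).
Among Abara, Beaumont and Tran, by years of continuous service (higher first): Abara (33 years) before Beaumont and Tran (13 years).
Among Beaumont and Tran, alphabetically by surname: Beaumont before Tran.
Among Delgado, Mbeki, Szabo, Romero and Whitfield, by years of continuous service (higher first): Delgado and Mbeki (26 years) before Szabo (11 years) before Romero (5 years) before Whitfield (2 years).
Among Delgado and Mbeki, alphabetically by surname: Delgado before Mbeki.
Order: Abara, Beaumont, Tran, Delgado, Mbeki, Szabo, Romero, Whitfield.

Mbeki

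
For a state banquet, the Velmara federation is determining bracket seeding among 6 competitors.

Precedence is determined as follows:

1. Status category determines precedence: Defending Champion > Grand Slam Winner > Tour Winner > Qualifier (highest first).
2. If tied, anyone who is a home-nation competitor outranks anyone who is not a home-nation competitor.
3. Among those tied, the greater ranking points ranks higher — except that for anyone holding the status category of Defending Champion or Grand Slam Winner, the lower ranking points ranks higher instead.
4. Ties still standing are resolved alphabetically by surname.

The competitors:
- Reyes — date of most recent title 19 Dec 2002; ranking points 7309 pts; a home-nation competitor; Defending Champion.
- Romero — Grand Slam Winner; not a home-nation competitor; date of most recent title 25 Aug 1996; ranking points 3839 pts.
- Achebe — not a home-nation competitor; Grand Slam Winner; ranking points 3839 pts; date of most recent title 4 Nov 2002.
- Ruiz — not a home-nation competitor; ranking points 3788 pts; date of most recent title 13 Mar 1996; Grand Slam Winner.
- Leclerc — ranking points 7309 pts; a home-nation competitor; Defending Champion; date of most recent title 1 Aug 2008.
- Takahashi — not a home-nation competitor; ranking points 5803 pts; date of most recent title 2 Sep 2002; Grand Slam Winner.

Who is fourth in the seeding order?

By status category: Leclerc and Reyes (Defending Champion); then Ruiz, Achebe, Romero and Takahashi (Grand Slam Winner).
Leclerc and Reyes are each a home-nation competitor, so the next rule applies.
Leclerc and Reyes both have ranking points 7309 pts, so the next rule applies.
Among Leclerc and Reyes, alphabetically by surname: Leclerc before Reyes.
Ruiz, Achebe, Romero and Takahashi are each not a home-nation competitor, so the next rule applies.
Among Ruiz, Achebe, Romero and Takahashi, by ranking points (lower first) (reversed rule for this group): Ruiz (3788 pts) before Achebe and Romero (3839 pts) before Takahashi (5803 pts).
Among Achebe and Romero, alphabetically by surname: Achebe before Romero.
Order: Leclerc, Reyes, Ruiz, Achebe, Romero, Takahashi.

Achebe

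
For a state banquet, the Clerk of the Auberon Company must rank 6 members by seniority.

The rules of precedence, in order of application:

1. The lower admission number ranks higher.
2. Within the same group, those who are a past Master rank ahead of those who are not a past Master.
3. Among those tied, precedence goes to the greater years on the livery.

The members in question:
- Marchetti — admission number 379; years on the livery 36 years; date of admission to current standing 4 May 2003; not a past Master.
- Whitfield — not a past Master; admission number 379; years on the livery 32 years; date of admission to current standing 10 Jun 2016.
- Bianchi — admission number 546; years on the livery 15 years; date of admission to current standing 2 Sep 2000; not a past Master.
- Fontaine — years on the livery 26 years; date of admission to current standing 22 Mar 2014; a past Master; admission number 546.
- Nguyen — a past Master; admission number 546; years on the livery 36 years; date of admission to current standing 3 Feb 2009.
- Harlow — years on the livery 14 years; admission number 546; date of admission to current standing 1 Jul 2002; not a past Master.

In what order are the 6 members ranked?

Marchetti, Whitfield, Nguyen, Fontaine, Bianchi, Harlow

By admission number (lower first): Marchetti and Whitfield (both 379); then Nguyen, Fontaine, Bianchi and Harlow (each 546).
Marchetti and Whitfield are each not a past Master, so the next rule applies.
Among Marchetti and Whitfield, by years on the livery (higher first): Marchetti (36 years) before Whitfield (32 years).
Among Nguyen, Fontaine, Bianchi and Harlow, a past Master before not a past Master: Nguyen and Fontaine (a past Master) before Bianchi and Harlow (not a past Master).
Among Nguyen and Fontaine, by years on the livery (higher first): Nguyen (36 years) before Fontaine (26 years).
Among Bianchi and Harlow, by years on the livery (higher first): Bianchi (15 years) before Harlow (14 years).
Full order: Marchetti, Whitfield, Nguyen, Fontaine, Bianchi, Harlow.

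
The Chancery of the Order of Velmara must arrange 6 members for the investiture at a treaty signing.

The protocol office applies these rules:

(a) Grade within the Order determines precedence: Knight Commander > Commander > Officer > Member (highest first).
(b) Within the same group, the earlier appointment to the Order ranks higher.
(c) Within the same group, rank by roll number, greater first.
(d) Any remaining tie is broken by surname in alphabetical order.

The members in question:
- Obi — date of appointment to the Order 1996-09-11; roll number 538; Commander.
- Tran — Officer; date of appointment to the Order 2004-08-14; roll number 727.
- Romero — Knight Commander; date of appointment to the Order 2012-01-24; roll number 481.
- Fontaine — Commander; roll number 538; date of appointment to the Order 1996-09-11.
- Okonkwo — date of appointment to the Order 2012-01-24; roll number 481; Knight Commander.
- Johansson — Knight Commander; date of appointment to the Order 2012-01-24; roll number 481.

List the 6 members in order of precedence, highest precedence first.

By grade within the Order: Johansson, Okonkwo and Romero (Knight Commander); then Fontaine and Obi (Commander); then Tran (Officer).
Johansson, Okonkwo and Romero all have date of appointment to the Order 2012-01-24, so the next rule applies.
Johansson, Okonkwo and Romero all have roll number 481, so the next rule applies.
Among Johansson, Okonkwo and Romero, alphabetically by surname: Johansson before Okonkwo before Romero.
Fontaine and Obi both have date of appointment to the Order 1996-09-11, so the next rule applies.
Fontaine and Obi both have roll number 538, so the next rule applies.
Among Fontaine and Obi, alphabetically by surname: Fontaine before Obi.
Full order: Johansson, Okonkwo, Romero, Fontaine, Obi, Tran.

Johansson, Okonkwo, Romero, Fontaine, Obi, Tran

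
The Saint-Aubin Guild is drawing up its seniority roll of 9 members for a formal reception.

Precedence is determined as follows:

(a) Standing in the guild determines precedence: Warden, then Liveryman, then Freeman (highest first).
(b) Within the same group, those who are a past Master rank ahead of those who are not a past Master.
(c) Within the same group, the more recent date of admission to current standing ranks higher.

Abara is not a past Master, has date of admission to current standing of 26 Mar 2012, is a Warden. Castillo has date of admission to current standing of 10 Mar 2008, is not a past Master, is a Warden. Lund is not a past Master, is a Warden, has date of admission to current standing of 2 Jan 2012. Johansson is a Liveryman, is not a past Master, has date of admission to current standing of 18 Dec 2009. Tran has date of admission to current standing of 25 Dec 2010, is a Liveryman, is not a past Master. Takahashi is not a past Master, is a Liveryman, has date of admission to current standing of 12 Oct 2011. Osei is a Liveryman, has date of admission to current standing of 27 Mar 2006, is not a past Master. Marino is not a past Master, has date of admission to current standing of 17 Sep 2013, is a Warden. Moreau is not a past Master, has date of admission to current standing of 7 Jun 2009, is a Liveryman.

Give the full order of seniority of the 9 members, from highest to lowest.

By standing in the guild: Marino, Abara, Lund and Castillo (Warden); then Takahashi, Tran, Johansson, Moreau and Osei (Liveryman).
Marino, Abara, Lund and Castillo are each not a past Master, so the next rule applies.
Among Marino, Abara, Lund and Castillo, by date of admission to current standing (later first): Marino (17 Sep 2013) before Abara (26 Mar 2012) before Lund (2 Jan 2012) before Castillo (10 Mar 2008).
Takahashi, Tran, Johansson, Moreau and Osei are each not a past Master, so the next rule applies.
Among Takahashi, Tran, Johansson, Moreau and Osei, by date of admission to current standing (later first): Takahashi (12 Oct 2011) before Tran (25 Dec 2010) before Johansson (18 Dec 2009) before Moreau (7 Jun 2009) before Osei (27 Mar 2006).
Full order: Marino, Abara, Lund, Castillo, Takahashi, Tran, Johansson, Moreau, Osei.

Marino, Abara, Lund, Castillo, Takahashi, Tran, Johansson, Moreau, Osei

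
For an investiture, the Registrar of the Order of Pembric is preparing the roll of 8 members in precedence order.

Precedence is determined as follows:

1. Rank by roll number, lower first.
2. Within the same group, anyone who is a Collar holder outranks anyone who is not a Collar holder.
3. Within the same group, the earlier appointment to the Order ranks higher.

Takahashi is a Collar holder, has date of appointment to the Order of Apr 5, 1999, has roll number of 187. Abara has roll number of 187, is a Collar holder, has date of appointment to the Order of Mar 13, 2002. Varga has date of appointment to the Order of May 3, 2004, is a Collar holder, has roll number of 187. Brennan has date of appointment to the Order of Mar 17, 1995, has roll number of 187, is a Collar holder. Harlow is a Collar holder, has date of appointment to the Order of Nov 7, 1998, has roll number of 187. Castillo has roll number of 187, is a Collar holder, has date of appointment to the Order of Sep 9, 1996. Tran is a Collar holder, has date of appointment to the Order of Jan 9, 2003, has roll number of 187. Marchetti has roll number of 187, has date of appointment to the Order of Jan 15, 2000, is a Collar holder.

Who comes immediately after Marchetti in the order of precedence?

By roll number (lower first): Brennan, Castillo, Harlow, Takahashi, Marchetti, Abara, Tran and Varga (each 187).
Brennan, Castillo, Harlow, Takahashi, Marchetti, Abara, Tran and Varga are each a Collar holder, so the next rule applies.
Among Brennan, Castillo, Harlow, Takahashi, Marchetti, Abara, Tran and Varga, by date of appointment to the Order (earlier first): Brennan (Mar 17, 1995) before Castillo (Sep 9, 1996) before Harlow (Nov 7, 1998) before Takahashi (Apr 5, 1999) before Marchetti (Jan 15, 2000) before Abara (Mar 13, 2002) before Tran (Jan 9, 2003) before Varga (May 3, 2004).
Order: Brennan, Castillo, Harlow, Takahashi, Marchetti, Abara, Tran, Varga.

Abara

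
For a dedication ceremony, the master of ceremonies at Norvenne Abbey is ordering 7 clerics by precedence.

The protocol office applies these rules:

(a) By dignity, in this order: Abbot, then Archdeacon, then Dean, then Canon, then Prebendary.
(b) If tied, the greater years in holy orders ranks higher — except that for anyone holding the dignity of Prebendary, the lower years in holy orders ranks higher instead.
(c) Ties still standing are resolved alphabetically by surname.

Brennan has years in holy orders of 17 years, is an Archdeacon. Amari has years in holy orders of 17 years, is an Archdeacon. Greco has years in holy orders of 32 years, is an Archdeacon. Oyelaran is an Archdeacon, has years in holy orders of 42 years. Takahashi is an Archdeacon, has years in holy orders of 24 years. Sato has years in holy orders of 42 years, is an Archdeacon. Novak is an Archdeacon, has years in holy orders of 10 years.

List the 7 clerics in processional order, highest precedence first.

By dignity: Oyelaran, Sato, Greco, Takahashi, Amari, Brennan and Novak (Archdeacon).
Among Oyelaran, Sato, Greco, Takahashi, Amari, Brennan and Novak, by years in holy orders (higher first): Oyelaran and Sato (42 years) before Greco (32 years) before Takahashi (24 years) before Amari and Brennan (17 years) before Novak (10 years).
Among Oyelaran and Sato, alphabetically by surname: Oyelaran before Sato.
Among Amari and Brennan, alphabetically by surname: Amari before Brennan.
Full order: Oyelaran, Sato, Greco, Takahashi, Amari, Brennan, Novak.

Oyelaran, Sato, Greco, Takahashi, Amari, Brennan, Novak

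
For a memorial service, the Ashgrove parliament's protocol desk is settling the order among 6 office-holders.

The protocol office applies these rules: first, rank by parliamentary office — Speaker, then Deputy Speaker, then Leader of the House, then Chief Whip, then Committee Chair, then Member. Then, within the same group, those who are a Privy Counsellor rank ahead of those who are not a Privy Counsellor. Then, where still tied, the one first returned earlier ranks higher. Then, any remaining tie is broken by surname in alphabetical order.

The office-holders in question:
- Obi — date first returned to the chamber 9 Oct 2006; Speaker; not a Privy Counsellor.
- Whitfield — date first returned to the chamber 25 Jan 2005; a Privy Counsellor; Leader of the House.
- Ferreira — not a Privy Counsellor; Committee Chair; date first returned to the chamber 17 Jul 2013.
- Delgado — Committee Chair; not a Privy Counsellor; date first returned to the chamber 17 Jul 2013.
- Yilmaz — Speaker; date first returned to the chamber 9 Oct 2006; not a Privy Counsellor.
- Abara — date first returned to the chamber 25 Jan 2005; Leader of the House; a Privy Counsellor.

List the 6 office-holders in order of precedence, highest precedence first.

Obi, Yilmaz, Abara, Whitfield, Delgado, Ferreira

By parliamentary office: Obi and Yilmaz (Speaker); then Abara and Whitfield (Leader of the House); then Delgado and Ferreira (Committee Chair).
Obi and Yilmaz are each not a Privy Counsellor, so the next rule applies.
Obi and Yilmaz both have date first returned to the chamber 9 Oct 2006, so the next rule applies.
Among Obi and Yilmaz, alphabetically by surname: Obi before Yilmaz.
Abara and Whitfield are each a Privy Counsellor, so the next rule applies.
Abara and Whitfield both have date first returned to the chamber 25 Jan 2005, so the next rule applies.
Among Abara and Whitfield, alphabetically by surname: Abara before Whitfield.
Delgado and Ferreira are each not a Privy Counsellor, so the next rule applies.
Delgado and Ferreira both have date first returned to the chamber 17 Jul 2013, so the next rule applies.
Among Delgado and Ferreira, alphabetically by surname: Delgado before Ferreira.
Full order: Obi, Yilmaz, Abara, Whitfield, Delgado, Ferreira.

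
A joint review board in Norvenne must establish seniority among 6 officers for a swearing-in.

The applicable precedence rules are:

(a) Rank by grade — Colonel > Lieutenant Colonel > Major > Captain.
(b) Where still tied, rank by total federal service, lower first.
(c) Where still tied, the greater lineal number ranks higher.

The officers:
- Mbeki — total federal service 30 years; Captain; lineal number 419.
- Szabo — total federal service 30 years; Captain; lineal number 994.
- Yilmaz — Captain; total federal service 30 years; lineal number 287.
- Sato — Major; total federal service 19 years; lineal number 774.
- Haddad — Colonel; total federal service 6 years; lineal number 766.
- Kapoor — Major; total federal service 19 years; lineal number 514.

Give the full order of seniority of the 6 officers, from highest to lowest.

By grade: Haddad (Colonel); then Sato and Kapoor (Major); then Szabo, Mbeki and Yilmaz (Captain).
Sato and Kapoor both have total federal service 19 years, so the next rule applies.
Among Sato and Kapoor, by lineal number (higher first): Sato (774) before Kapoor (514).
Szabo, Mbeki and Yilmaz all have total federal service 30 years, so the next rule applies.
Among Szabo, Mbeki and Yilmaz, by lineal number (higher first): Szabo (994) before Mbeki (419) before Yilmaz (287).
Full order: Haddad, Sato, Kapoor, Szabo, Mbeki, Yilmaz.

Haddad, Sato, Kapoor, Szabo, Mbeki, Yilmaz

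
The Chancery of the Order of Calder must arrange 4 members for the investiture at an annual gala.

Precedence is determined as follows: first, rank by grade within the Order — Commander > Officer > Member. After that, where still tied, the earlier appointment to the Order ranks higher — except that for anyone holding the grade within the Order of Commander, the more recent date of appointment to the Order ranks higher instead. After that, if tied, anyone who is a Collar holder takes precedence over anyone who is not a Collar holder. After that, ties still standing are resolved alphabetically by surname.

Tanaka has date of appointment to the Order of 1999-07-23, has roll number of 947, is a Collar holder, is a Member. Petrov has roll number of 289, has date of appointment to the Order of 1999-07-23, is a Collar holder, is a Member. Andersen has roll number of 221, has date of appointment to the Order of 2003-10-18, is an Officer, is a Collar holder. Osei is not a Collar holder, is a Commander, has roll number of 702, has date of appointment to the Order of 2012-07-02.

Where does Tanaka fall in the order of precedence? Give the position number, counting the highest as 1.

4

By grade within the Order: Osei (Commander); then Andersen (Officer); then Petrov and Tanaka (Member).
Petrov and Tanaka both have date of appointment to the Order 1999-07-23, so the next rule applies.
Petrov and Tanaka are each a Collar holder, so the next rule applies.
Among Petrov and Tanaka, alphabetically by surname: Petrov before Tanaka.
Order: Osei, Andersen, Petrov, Tanaka. So position 4.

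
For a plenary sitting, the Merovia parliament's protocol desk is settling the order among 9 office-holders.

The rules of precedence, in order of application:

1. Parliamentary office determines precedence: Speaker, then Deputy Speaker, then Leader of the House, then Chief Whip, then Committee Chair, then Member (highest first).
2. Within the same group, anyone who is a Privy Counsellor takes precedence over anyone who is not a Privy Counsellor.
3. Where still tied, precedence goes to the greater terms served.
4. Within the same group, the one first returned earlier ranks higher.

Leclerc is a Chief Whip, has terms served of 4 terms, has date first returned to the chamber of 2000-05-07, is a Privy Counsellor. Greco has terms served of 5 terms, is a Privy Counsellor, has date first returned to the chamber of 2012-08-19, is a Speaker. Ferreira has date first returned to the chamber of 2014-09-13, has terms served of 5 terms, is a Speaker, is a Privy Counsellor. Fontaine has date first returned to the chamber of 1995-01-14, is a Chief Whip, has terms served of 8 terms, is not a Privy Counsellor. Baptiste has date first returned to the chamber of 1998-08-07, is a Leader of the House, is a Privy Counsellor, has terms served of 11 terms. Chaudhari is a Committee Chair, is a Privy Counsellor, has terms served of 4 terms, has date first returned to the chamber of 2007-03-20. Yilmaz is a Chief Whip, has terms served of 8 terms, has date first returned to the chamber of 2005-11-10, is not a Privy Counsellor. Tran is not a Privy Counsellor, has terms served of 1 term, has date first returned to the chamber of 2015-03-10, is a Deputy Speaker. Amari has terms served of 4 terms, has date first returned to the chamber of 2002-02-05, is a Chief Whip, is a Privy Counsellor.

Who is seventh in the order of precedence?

Fontaine

By parliamentary office: Greco and Ferreira (Speaker); then Tran (Deputy Speaker); then Baptiste (Leader of the House); then Leclerc, Amari, Fontaine and Yilmaz (Chief Whip); then Chaudhari (Committee Chair).
Greco and Ferreira are each a Privy Counsellor, so the next rule applies.
Greco and Ferreira both have terms served 5 terms, so the next rule applies.
Among Greco and Ferreira, by date first returned to the chamber (earlier first): Greco (2012-08-19) before Ferreira (2014-09-13).
Among Leclerc, Amari, Fontaine and Yilmaz, a Privy Counsellor before not a Privy Counsellor: Leclerc and Amari (a Privy Counsellor) before Fontaine and Yilmaz (not a Privy Counsellor).
Leclerc and Amari both have terms served 4 terms, so the next rule applies.
Among Leclerc and Amari, by date first returned to the chamber (earlier first): Leclerc (2000-05-07) before Amari (2002-02-05).
Fontaine and Yilmaz both have terms served 8 terms, so the next rule applies.
Among Fontaine and Yilmaz, by date first returned to the chamber (earlier first): Fontaine (1995-01-14) before Yilmaz (2005-11-10).
Order: Greco, Ferreira, Tran, Baptiste, Leclerc, Amari, Fontaine, Yilmaz, Chaudhari.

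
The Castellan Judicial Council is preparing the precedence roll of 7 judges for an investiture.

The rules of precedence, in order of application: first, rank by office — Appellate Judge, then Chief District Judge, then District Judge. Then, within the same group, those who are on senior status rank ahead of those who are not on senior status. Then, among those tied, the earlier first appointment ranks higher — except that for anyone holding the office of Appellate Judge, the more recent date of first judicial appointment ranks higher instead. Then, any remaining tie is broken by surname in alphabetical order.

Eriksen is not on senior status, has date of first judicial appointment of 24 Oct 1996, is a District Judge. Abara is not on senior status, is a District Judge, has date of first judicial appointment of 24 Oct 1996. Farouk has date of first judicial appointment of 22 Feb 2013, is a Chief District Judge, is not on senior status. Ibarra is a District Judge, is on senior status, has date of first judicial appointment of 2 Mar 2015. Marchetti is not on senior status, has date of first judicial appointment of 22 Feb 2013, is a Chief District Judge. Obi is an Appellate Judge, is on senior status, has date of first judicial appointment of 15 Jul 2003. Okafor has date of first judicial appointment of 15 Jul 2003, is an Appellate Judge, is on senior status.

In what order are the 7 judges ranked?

Obi, Okafor, Farouk, Marchetti, Ibarra, Abara, Eriksen

By office: Obi and Okafor (Appellate Judge); then Farouk and Marchetti (Chief District Judge); then Ibarra, Abara and Eriksen (District Judge).
Obi and Okafor are each on senior status, so the next rule applies.
Obi and Okafor both have date of first judicial appointment 15 Jul 2003, so the next rule applies.
Among Obi and Okafor, alphabetically by surname: Obi before Okafor.
Farouk and Marchetti are each not on senior status, so the next rule applies.
Farouk and Marchetti both have date of first judicial appointment 22 Feb 2013, so the next rule applies.
Among Farouk and Marchetti, alphabetically by surname: Farouk before Marchetti.
Among Ibarra, Abara and Eriksen, on senior status before not on senior status: Ibarra (on senior status) before Abara and Eriksen (not on senior status).
Abara and Eriksen both have date of first judicial appointment 24 Oct 1996, so the next rule applies.
Among Abara and Eriksen, alphabetically by surname: Abara before Eriksen.
Full order: Obi, Okafor, Farouk, Marchetti, Ibarra, Abara, Eriksen.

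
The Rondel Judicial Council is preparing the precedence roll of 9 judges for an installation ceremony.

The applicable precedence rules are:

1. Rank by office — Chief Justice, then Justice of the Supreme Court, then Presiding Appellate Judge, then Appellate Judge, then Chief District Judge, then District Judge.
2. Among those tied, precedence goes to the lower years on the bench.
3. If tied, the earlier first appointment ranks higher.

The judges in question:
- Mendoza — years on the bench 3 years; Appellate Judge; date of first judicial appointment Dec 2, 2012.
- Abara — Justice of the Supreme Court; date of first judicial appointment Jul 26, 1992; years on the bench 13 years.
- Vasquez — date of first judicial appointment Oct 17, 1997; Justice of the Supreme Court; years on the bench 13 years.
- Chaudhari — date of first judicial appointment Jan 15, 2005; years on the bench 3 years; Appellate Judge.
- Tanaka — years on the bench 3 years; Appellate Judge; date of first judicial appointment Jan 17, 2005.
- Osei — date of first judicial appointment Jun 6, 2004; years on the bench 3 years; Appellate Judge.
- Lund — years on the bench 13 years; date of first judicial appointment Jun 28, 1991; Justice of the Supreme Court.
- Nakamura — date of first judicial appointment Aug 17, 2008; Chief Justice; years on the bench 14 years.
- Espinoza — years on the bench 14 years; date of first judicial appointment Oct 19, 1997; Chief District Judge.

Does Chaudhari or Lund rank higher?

By office: Nakamura (Chief Justice); then Lund, Abara and Vasquez (Justice of the Supreme Court); then Osei, Chaudhari, Tanaka and Mendoza (Appellate Judge); then Espinoza (Chief District Judge).
Lund, Abara and Vasquez all have years on the bench 13 years, so the next rule applies.
Among Lund, Abara and Vasquez, by date of first judicial appointment (earlier first): Lund (Jun 28, 1991) before Abara (Jul 26, 1992) before Vasquez (Oct 17, 1997).
Osei, Chaudhari, Tanaka and Mendoza all have years on the bench 3 years, so the next rule applies.
Among Osei, Chaudhari, Tanaka and Mendoza, by date of first judicial appointment (earlier first): Osei (Jun 6, 2004) before Chaudhari (Jan 15, 2005) before Tanaka (Jan 17, 2005) before Mendoza (Dec 2, 2012).
So Lund takes precedence.

Lund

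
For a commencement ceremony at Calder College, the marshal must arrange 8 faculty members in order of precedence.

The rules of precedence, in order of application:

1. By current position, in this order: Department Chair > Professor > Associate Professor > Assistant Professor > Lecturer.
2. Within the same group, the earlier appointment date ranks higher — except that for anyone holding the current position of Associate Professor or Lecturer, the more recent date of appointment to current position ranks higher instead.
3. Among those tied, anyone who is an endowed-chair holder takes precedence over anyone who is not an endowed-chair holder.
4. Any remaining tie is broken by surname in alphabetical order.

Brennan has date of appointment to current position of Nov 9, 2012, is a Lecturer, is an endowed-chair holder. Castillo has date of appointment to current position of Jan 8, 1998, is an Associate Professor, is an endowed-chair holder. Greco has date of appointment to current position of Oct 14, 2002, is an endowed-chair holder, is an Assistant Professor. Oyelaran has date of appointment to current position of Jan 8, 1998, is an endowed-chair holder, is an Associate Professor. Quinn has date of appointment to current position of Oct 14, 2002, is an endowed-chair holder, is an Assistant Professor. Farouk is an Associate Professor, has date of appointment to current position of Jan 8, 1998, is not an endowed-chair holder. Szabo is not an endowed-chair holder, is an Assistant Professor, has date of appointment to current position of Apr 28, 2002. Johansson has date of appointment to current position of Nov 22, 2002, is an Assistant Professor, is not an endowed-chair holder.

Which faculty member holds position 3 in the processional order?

Farouk

By current position: Castillo, Oyelaran and Farouk (Associate Professor); then Szabo, Greco, Quinn and Johansson (Assistant Professor); then Brennan (Lecturer).
Castillo, Oyelaran and Farouk all have date of appointment to current position Jan 8, 1998, so the next rule applies.
Among Castillo, Oyelaran and Farouk, an endowed-chair holder before not an endowed-chair holder: Castillo and Oyelaran (an endowed-chair holder) before Farouk (not an endowed-chair holder).
Among Castillo and Oyelaran, alphabetically by surname: Castillo before Oyelaran.
Among Szabo, Greco, Quinn and Johansson, by date of appointment to current position (earlier first): Szabo (Apr 28, 2002) before Greco and Quinn (Oct 14, 2002) before Johansson (Nov 22, 2002).
Greco and Quinn are each an endowed-chair holder, so the next rule applies.
Among Greco and Quinn, alphabetically by surname: Greco before Quinn.
Order: Castillo, Oyelaran, Farouk, Szabo, Greco, Quinn, Johansson, Brennan.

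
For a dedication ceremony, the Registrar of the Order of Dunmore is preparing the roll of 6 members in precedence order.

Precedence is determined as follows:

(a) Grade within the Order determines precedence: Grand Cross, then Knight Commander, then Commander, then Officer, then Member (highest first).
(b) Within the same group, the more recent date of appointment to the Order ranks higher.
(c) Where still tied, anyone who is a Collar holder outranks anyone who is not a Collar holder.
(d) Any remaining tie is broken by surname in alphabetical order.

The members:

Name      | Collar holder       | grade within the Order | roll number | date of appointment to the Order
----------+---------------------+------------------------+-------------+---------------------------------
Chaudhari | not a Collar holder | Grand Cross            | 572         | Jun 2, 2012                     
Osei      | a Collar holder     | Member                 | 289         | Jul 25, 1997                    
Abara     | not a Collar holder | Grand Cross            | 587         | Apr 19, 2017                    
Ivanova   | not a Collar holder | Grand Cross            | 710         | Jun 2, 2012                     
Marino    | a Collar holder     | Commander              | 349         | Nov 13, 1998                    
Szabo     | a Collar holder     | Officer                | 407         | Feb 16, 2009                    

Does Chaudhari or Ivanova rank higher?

Chaudhari

By grade within the Order: Abara, Chaudhari and Ivanova (Grand Cross); then Marino (Commander); then Szabo (Officer); then Osei (Member).
Among Abara, Chaudhari and Ivanova, by date of appointment to the Order (later first): Abara (Apr 19, 2017) before Chaudhari and Ivanova (Jun 2, 2012).
Chaudhari and Ivanova are each not a Collar holder, so the next rule applies.
Among Chaudhari and Ivanova, alphabetically by surname: Chaudhari before Ivanova.
So Chaudhari takes precedence.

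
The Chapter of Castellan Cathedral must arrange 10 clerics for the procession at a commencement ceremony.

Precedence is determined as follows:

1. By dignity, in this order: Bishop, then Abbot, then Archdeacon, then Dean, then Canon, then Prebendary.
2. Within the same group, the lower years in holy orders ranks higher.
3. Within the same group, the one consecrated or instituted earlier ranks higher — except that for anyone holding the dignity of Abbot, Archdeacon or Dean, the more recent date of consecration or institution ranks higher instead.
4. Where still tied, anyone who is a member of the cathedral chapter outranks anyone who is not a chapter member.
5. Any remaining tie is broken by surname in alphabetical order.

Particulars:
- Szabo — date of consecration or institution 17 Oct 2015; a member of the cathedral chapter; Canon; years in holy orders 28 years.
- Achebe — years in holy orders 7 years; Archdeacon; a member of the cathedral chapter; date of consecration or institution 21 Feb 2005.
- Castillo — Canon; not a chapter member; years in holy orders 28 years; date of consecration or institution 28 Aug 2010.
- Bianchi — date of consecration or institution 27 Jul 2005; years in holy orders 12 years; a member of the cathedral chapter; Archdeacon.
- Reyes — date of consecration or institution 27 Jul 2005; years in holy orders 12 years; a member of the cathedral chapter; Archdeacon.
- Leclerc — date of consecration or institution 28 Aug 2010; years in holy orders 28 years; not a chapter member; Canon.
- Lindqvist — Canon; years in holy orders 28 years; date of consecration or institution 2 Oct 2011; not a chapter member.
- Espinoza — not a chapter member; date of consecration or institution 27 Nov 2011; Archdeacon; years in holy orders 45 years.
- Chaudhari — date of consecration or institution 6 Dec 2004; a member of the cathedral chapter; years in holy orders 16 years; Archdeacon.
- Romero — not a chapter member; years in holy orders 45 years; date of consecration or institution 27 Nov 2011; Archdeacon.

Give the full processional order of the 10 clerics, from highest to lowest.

By dignity: Achebe, Bianchi, Reyes, Chaudhari, Espinoza and Romero (Archdeacon); then Castillo, Leclerc, Lindqvist and Szabo (Canon).
Among Achebe, Bianchi, Reyes, Chaudhari, Espinoza and Romero, by years in holy orders (lower first): Achebe (7 years) before Bianchi and Reyes (12 years) before Chaudhari (16 years) before Espinoza and Romero (45 years).
Bianchi and Reyes both have date of consecration or institution 27 Jul 2005, so the next rule applies.
Bianchi and Reyes are each a member of the cathedral chapter, so the next rule applies.
Among Bianchi and Reyes, alphabetically by surname: Bianchi before Reyes.
Espinoza and Romero both have date of consecration or institution 27 Nov 2011, so the next rule applies.
Espinoza and Romero are each not a chapter member, so the next rule applies.
Among Espinoza and Romero, alphabetically by surname: Espinoza before Romero.
Castillo, Leclerc, Lindqvist and Szabo all have years in holy orders 28 years, so the next rule applies.
Among Castillo, Leclerc, Lindqvist and Szabo, by date of consecration or institution (earlier first): Castillo and Leclerc (28 Aug 2010) before Lindqvist (2 Oct 2011) before Szabo (17 Oct 2015).
Castillo and Leclerc are each not a chapter member, so the next rule applies.
Among Castillo and Leclerc, alphabetically by surname: Castillo before Leclerc.
Full order: Achebe, Bianchi, Reyes, Chaudhari, Espinoza, Romero, Castillo, Leclerc, Lindqvist, Szabo.

Achebe, Bianchi, Reyes, Chaudhari, Espinoza, Romero, Castillo, Leclerc, Lindqvist, Szabo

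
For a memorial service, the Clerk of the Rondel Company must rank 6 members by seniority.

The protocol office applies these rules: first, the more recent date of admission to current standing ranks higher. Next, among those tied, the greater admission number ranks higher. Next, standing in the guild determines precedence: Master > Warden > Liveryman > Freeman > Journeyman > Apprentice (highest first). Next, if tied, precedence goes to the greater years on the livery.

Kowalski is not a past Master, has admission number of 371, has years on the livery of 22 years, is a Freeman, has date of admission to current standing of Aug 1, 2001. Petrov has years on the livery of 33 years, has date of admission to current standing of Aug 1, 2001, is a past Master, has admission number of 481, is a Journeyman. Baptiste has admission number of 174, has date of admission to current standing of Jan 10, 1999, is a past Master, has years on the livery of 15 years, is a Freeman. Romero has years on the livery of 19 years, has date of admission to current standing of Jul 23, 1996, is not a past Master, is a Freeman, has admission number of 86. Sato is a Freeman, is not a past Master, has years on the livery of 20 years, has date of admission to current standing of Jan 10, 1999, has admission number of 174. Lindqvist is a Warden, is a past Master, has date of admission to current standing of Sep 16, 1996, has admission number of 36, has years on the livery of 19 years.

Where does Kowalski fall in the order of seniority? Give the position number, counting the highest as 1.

By date of admission to current standing (later first): Petrov and Kowalski (both Aug 1, 2001); then Sato and Baptiste (both Jan 10, 1999); then Lindqvist (Sep 16, 1996); then Romero (Jul 23, 1996).
Among Petrov and Kowalski, by admission number (higher first): Petrov (481) before Kowalski (371).
Sato and Baptiste both have admission number 174, so the next rule applies.
Sato and Baptiste are each Freeman, so the next rule applies.
Among Sato and Baptiste, by years on the livery (higher first): Sato (20 years) before Baptiste (15 years).
Order: Petrov, Kowalski, Sato, Baptiste, Lindqvist, Romero. So position 2.

2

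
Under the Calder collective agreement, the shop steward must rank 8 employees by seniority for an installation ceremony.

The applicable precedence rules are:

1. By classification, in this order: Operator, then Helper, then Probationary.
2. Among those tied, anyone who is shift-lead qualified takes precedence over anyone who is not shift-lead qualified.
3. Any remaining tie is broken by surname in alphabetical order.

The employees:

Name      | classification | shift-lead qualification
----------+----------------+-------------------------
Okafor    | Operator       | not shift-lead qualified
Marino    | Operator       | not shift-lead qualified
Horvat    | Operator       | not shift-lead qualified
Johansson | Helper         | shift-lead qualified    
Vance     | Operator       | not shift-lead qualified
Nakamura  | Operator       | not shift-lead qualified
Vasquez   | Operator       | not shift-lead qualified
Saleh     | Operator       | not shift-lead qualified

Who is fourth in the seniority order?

By classification: Horvat, Marino, Nakamura, Okafor, Saleh, Vance and Vasquez (Operator); then Johansson (Helper).
Horvat, Marino, Nakamura, Okafor, Saleh, Vance and Vasquez are each not shift-lead qualified, so the next rule applies.
Among Horvat, Marino, Nakamura, Okafor, Saleh, Vance and Vasquez, alphabetically by surname: Horvat before Marino before Nakamura before Okafor before Saleh before Vance before Vasquez.
Order: Horvat, Marino, Nakamura, Okafor, Saleh, Vance, Vasquez, Johansson.

Okafor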